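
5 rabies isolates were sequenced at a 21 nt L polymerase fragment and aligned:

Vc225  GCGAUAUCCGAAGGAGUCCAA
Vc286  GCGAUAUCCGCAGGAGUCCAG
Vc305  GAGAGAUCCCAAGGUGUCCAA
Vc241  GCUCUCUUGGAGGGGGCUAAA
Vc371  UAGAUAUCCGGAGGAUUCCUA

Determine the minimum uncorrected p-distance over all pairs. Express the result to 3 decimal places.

Pairwise Hamming distances:
  Vc225 vs Vc286: 2
  Vc225 vs Vc305: 4
  Vc225 vs Vc241: 10
  Vc225 vs Vc371: 5
  Vc286 vs Vc305: 6
  Vc286 vs Vc241: 12
  Vc286 vs Vc371: 6
  Vc305 vs Vc241: 13
  Vc305 vs Vc371: 7
  Vc241 vs Vc371: 15
The smallest is 2 mismatches, between Vc225 and Vc286; p = 2/21 = 0.095.

0.095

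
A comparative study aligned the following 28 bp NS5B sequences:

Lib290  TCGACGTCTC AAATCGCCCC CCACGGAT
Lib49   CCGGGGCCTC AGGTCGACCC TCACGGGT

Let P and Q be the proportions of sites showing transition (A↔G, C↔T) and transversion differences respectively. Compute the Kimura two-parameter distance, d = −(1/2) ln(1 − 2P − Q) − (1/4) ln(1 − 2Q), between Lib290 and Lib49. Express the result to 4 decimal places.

0.4622

The sequences differ at positions 1 (T/C, transition), 4 (A/G, transition), 5 (C/G, transversion), 7 (T/C, transition), 12 (A/G, transition), 13 (A/G, transition), 17 (C/A, transversion), 21 (C/T, transition), 27 (A/G, transition).
Of the 9 differences, 7 transitions and 2 transversions over 28 sites: P = 7/28 = 0.250000, Q = 2/28 = 0.071429.
d = −0.5·ln(0.428571) − 0.25·ln(0.857142) = −0.5·(-0.847299) − 0.25·(-0.154152) = 0.4622.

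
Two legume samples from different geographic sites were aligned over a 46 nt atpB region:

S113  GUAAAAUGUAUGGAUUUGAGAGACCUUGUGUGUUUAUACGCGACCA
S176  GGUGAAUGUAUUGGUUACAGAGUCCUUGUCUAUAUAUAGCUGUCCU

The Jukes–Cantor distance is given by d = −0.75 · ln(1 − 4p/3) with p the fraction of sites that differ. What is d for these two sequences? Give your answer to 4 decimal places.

Differing sites — 2:U/G; 3:A/U; 4:A/G; 12:G/U; 14:A/G; 17:U/A; 18:G/C; 23:A/U; 30:G/C; 32:G/A; 34:U/A; 39:C/G; 40:G/C; 41:C/U; 43:A/U; 46:A/U.
p = 16/46 = 0.347826.
d = −0.75 · ln(1 − (4/3)·0.347826) = −0.75 · ln(0.536232) = −0.75 · (-0.623188) = 0.4674.

0.4674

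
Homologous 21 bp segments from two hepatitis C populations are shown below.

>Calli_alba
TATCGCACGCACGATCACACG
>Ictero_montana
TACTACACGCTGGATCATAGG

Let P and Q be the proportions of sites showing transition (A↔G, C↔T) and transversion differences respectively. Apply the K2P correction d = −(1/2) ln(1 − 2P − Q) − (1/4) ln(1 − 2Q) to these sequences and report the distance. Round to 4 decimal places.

0.4551

Mismatches occur at site 3 (T/C, transition), site 4 (C/T, transition), site 5 (G/A, transition), site 11 (A/T, transversion), site 12 (C/G, transversion), site 18 (C/T, transition), site 20 (C/G, transversion).
Of the 7 differences, 4 transitions and 3 transversions over 21 sites: P = 4/21 = 0.190476, Q = 3/21 = 0.142857.
d = −0.5·ln(0.476191) − 0.25·ln(0.714286) = −0.5·(-0.741936) − 0.25·(-0.336472) = 0.4551.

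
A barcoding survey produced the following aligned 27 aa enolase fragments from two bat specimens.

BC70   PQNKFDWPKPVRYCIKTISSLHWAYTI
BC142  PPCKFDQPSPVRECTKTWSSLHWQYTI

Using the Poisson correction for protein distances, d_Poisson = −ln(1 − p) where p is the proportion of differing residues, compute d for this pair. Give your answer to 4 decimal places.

0.3514

Differing sites — 2:Q/P; 3:N/C; 7:W/Q; 9:K/S; 13:Y/E; 15:I/T; 18:I/W; 24:A/Q.
p = 8/27 = 0.296296.
d = −ln(1 − 0.296296) = −ln(0.703704) = 0.3514.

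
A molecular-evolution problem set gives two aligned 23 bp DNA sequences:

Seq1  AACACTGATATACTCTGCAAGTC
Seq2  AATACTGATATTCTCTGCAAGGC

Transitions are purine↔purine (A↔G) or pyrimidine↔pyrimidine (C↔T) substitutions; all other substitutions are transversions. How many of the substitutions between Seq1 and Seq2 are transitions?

1

Mismatches occur at site 3 (C→T, transition), site 12 (A→T, transversion), site 22 (T→G, transversion).
Of the 3 differences, 1 transition and 2 transversions, so the answer is 1.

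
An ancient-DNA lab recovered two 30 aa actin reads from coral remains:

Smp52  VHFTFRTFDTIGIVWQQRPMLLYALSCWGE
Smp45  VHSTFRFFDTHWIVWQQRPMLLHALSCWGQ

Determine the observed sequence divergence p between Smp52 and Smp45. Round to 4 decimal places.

Mismatches occur at site 3 (F/S), site 7 (T/F), site 11 (I/H), site 12 (G/W), site 23 (Y/H), site 30 (E/Q).
There are 6 differences over 30 sites, so p = 6/30 = 0.2000.

0.2000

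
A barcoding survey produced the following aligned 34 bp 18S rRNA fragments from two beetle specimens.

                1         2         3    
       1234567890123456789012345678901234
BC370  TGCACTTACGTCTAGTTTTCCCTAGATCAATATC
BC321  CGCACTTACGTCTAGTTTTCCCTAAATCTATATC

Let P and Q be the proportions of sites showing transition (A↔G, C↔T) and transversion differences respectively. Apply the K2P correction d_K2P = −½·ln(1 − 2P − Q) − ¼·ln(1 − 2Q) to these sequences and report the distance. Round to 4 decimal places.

Mismatches occur at site 1 (T→C, transition), site 25 (G→A, transition), site 29 (A→T, transversion).
Of the 3 differences, 2 transitions and 1 transversion over 34 sites: P = 2/34 = 0.058824, Q = 1/34 = 0.029412.
d = −0.5·ln(0.852940) − 0.25·ln(0.941176) = −0.5·(-0.159066) − 0.25·(-0.060625) = 0.0947.

0.0947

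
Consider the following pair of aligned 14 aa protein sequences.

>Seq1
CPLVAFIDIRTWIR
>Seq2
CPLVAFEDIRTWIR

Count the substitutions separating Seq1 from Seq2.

1

Differing sites — 7:I/E.
That gives 1 mismatch out of 14 aligned sites, so the Hamming distance is 1.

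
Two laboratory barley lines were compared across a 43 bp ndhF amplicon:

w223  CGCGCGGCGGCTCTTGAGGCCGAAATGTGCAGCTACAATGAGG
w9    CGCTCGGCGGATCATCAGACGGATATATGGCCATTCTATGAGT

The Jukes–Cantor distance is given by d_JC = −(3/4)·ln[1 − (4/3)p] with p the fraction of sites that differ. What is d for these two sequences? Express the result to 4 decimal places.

The sequences differ at positions 4 (G/T), 11 (C/A), 14 (T/A), 16 (G/C), 19 (G/A), 21 (C/G), 24 (A/T), 27 (G/A), 30 (C/G), 31 (A/C), 32 (G/C), 33 (C/A), 35 (A/T), 37 (A/T), 43 (G/T).
p = 15/43 = 0.348837.
d = −0.75 · ln(1 − (4/3)·0.348837) = −0.75 · ln(0.534884) = −0.75 · (-0.625705) = 0.4693.

0.4693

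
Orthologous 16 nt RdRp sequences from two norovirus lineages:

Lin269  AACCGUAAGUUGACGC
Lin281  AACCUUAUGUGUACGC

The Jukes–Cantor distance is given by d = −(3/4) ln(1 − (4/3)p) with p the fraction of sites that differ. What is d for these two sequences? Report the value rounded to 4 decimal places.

0.3041

Mismatches occur at site 5 (G↔U), site 8 (A↔U), site 11 (U↔G), site 12 (G↔U).
p = 4/16 = 0.250000.
d = −0.75 · ln(1 − (4/3)·0.250000) = −0.75 · ln(0.666667) = −0.75 · (-0.405465) = 0.3041.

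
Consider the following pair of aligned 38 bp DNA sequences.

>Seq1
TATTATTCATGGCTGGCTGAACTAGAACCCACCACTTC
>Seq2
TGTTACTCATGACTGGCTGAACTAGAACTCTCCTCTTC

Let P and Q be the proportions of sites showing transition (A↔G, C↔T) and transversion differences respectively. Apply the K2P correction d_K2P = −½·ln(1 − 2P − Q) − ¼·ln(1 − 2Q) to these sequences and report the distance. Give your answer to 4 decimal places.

0.1805

Mismatches occur at site 2 (A/G, transition), site 6 (T/C, transition), site 12 (G/A, transition), site 29 (C/T, transition), site 31 (A/T, transversion), site 34 (A/T, transversion).
Of the 6 differences, 4 transitions and 2 transversions over 38 sites: P = 4/38 = 0.105263, Q = 2/38 = 0.052632.
d = −0.5·ln(0.736842) − 0.25·ln(0.894736) = −0.5·(-0.305382) − 0.25·(-0.111227) = 0.1805.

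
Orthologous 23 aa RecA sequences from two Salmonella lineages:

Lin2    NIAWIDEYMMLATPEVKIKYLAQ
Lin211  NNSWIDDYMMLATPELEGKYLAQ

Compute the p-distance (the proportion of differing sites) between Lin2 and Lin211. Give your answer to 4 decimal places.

0.2609

The sequences differ at positions 2 (I/N), 3 (A/S), 7 (E/D), 16 (V/L), 17 (K/E), 18 (I/G).
There are 6 differences over 23 sites, so p = 6/23 = 0.2609.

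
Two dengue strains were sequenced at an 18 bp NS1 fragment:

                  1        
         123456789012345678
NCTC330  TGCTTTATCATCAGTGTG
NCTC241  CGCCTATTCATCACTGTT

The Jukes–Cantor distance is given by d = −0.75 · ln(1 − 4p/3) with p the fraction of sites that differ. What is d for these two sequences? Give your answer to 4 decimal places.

0.4408

Differing sites — 1:T/C; 4:T/C; 6:T/A; 7:A/T; 14:G/C; 18:G/T.
p = 6/18 = 0.333333.
d = −0.75 · ln(1 − (4/3)·0.333333) = −0.75 · ln(0.555556) = −0.75 · (-0.587786) = 0.4408.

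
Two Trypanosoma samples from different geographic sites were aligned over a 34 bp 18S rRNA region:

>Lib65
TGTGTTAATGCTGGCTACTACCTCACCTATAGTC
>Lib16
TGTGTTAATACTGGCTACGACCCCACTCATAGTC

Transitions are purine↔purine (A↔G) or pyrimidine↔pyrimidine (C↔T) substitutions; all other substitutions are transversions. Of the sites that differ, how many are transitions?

4

Differing sites — 10:G/A (Ti); 19:T/G (Tv); 23:T/C (Ti); 27:C/T (Ti); 28:T/C (Ti).
Of the 5 differences, 4 transitions and 1 transversion, so the answer is 4.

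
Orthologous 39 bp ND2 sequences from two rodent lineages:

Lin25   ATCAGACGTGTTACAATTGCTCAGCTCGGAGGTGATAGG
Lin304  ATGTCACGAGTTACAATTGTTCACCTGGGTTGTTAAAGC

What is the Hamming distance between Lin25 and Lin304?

12

The sequences differ at positions 3 (C/G), 4 (A/T), 5 (G/C), 9 (T/A), 20 (C/T), 24 (G/C), 27 (C/G), 30 (A/T), 31 (G/T), 34 (G/T), 36 (T/A), 39 (G/C).
That gives 12 mismatches out of 39 aligned sites, so the Hamming distance is 12.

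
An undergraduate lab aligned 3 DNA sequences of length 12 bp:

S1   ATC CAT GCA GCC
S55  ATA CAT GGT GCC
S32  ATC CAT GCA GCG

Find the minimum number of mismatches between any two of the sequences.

1

Pairwise Hamming distances:
  S1 vs S55: 3
  S1 vs S32: 1
  S55 vs S32: 4
The smallest is 1, between S1 and S32.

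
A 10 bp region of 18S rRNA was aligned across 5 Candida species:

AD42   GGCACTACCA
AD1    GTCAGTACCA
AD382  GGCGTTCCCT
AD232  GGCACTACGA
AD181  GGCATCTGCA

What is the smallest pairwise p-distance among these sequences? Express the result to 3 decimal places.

Pairwise Hamming distances:
  AD42 vs AD1: 2
  AD42 vs AD382: 4
  AD42 vs AD232: 1
  AD42 vs AD181: 4
  AD1 vs AD382: 5
  AD1 vs AD232: 3
  AD1 vs AD181: 5
  AD382 vs AD232: 5
  AD382 vs AD181: 5
  AD232 vs AD181: 5
The smallest is 1 mismatch, between AD42 and AD232; p = 1/10 = 0.100.

0.100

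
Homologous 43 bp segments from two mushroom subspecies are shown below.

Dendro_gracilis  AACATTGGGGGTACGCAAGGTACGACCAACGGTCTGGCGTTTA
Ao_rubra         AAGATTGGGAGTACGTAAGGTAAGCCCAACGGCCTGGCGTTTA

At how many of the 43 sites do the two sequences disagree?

6

Mismatches occur at site 3 (C/G), site 10 (G/A), site 16 (C/T), site 23 (C/A), site 25 (A/C), site 33 (T/C).
That gives 6 mismatches out of 43 aligned sites, so the Hamming distance is 6.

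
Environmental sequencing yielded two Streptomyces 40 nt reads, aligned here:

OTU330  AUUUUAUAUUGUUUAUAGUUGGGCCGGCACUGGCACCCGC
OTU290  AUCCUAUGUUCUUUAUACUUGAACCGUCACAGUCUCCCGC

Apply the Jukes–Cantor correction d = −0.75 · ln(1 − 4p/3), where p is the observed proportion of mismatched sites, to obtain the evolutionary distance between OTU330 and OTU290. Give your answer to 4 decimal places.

Differing sites — 3:U/C; 4:U/C; 8:A/G; 11:G/C; 18:G/C; 22:G/A; 23:G/A; 27:G/U; 31:U/A; 33:G/U; 35:A/U.
p = 11/40 = 0.275000.
d = −0.75 · ln(1 − (4/3)·0.275000) = −0.75 · ln(0.633333) = −0.75 · (-0.456759) = 0.3426.

0.3426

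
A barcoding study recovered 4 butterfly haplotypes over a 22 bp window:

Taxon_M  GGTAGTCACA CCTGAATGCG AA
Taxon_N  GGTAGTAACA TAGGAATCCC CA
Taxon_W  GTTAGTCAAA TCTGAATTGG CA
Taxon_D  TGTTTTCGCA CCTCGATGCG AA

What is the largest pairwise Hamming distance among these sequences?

Pairwise Hamming distances:
  Taxon_M vs Taxon_N: 7
  Taxon_M vs Taxon_W: 6
  Taxon_M vs Taxon_D: 6
  Taxon_N vs Taxon_W: 8
  Taxon_N vs Taxon_D: 13
  Taxon_W vs Taxon_D: 12
The largest is 13, between Taxon_N and Taxon_D.

13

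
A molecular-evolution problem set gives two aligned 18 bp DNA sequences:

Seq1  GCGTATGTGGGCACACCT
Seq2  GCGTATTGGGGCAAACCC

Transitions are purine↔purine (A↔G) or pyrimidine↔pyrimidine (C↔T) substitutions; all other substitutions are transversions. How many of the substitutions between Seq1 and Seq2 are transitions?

Mismatches occur at site 7 (G→T, transversion), site 8 (T→G, transversion), site 14 (C→A, transversion), site 18 (T→C, transition).
Of the 4 differences, 1 transition and 3 transversions, so the answer is 1.

1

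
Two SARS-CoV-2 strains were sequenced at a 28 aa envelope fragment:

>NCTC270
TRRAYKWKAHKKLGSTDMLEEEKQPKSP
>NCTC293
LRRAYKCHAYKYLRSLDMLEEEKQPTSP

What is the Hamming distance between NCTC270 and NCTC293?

Differing sites — 1:T/L; 7:W/C; 8:K/H; 10:H/Y; 12:K/Y; 14:G/R; 16:T/L; 26:K/T.
That gives 8 mismatches out of 28 aligned sites, so the Hamming distance is 8.

8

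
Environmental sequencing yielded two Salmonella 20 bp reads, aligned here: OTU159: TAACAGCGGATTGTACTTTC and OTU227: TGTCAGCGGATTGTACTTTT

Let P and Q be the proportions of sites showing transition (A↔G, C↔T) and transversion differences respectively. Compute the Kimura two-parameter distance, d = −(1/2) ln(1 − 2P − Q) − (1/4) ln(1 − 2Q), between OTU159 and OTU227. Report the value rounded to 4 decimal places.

0.1702

Mismatches occur at site 2 (A→G, transition), site 3 (A→T, transversion), site 20 (C→T, transition).
Of the 3 differences, 2 transitions and 1 transversion over 20 sites: P = 2/20 = 0.100000, Q = 1/20 = 0.050000.
d = −0.5·ln(0.750000) − 0.25·ln(0.900000) = −0.5·(-0.287682) − 0.25·(-0.105361) = 0.1702.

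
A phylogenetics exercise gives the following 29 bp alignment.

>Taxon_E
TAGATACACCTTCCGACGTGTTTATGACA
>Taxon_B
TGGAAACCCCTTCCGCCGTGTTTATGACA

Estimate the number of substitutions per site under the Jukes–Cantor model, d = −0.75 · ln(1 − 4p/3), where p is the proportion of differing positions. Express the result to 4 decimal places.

Differing sites — 2:A/G; 5:T/A; 8:A/C; 16:A/C.
p = 4/29 = 0.137931.
d = −0.75 · ln(1 − (4/3)·0.137931) = −0.75 · ln(0.816092) = −0.75 · (-0.203228) = 0.1524.

0.1524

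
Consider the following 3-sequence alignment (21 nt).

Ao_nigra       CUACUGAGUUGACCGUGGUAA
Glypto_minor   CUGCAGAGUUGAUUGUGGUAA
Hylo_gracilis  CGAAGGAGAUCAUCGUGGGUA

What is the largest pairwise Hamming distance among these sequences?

9

Pairwise Hamming distances:
  Ao_nigra vs Glypto_minor: 4
  Ao_nigra vs Hylo_gracilis: 8
  Glypto_minor vs Hylo_gracilis: 9
The largest is 9, between Glypto_minor and Hylo_gracilis.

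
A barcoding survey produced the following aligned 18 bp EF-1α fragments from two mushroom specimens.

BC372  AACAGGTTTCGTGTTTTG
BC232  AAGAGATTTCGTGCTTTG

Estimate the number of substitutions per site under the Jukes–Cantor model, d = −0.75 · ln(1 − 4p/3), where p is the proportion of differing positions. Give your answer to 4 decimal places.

The sequences differ at positions 3 (C/G), 6 (G/A), 14 (T/C).
p = 3/18 = 0.166667.
d = −0.75 · ln(1 − (4/3)·0.166667) = −0.75 · ln(0.777777) = −0.75 · (-0.251315) = 0.1885.

0.1885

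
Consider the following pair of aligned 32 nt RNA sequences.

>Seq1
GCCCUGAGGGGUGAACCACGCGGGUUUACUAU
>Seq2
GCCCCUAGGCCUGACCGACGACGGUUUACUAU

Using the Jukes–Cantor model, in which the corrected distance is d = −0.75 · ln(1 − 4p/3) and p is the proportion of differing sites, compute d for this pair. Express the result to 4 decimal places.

Differing sites — 5:U/C; 6:G/U; 10:G/C; 11:G/C; 15:A/C; 17:C/G; 21:C/A; 22:G/C.
p = 8/32 = 0.250000.
d = −0.75 · ln(1 − (4/3)·0.250000) = −0.75 · ln(0.666667) = −0.75 · (-0.405465) = 0.3041.

0.3041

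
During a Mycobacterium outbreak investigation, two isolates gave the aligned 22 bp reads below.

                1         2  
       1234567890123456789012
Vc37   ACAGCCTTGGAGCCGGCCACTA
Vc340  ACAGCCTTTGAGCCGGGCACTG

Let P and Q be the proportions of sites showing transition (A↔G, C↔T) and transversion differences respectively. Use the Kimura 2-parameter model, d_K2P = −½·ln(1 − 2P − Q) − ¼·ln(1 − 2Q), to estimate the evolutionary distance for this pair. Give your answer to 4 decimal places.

0.1505

Differing sites — 9:G/T (Tv); 17:C/G (Tv); 22:A/G (Ti).
Of the 3 differences, 1 transition and 2 transversions over 22 sites: P = 1/22 = 0.045455, Q = 2/22 = 0.090909.
d = −0.5·ln(0.818181) − 0.25·ln(0.818182) = −0.5·(-0.200672) − 0.25·(-0.200670) = 0.1505.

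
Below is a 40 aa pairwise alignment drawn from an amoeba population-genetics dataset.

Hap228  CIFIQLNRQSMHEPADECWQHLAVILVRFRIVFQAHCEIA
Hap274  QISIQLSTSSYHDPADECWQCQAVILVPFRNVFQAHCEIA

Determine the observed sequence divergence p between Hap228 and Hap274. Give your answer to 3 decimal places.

0.275

Mismatches occur at site 1 (C/Q), site 3 (F/S), site 7 (N/S), site 8 (R/T), site 9 (Q/S), site 11 (M/Y), site 13 (E/D), site 21 (H/C), site 22 (L/Q), site 28 (R/P), site 31 (I/N).
There are 11 differences over 40 sites, so p = 11/40 = 0.275.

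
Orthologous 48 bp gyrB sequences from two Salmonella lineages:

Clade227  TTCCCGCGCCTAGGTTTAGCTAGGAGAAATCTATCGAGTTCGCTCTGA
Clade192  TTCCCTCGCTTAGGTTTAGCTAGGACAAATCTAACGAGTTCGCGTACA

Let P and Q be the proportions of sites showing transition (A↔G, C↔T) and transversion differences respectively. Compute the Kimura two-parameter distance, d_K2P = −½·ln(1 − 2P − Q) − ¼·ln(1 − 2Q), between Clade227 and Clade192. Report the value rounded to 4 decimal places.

0.1887

The sequences differ at positions 6 (G/T, transversion), 10 (C/T, transition), 26 (G/C, transversion), 34 (T/A, transversion), 44 (T/G, transversion), 45 (C/T, transition), 46 (T/A, transversion), 47 (G/C, transversion).
Of the 8 differences, 2 transitions and 6 transversions over 48 sites: P = 2/48 = 0.041667, Q = 6/48 = 0.125000.
d = −0.5·ln(0.791666) − 0.25·ln(0.750000) = −0.5·(-0.233616) − 0.25·(-0.287682) = 0.1887.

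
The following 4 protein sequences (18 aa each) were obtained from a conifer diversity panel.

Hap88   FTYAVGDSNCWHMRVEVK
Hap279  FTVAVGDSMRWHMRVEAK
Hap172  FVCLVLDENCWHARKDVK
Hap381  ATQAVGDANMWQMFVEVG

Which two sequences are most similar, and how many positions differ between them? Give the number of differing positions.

Pairwise Hamming distances:
  Hap88 vs Hap279: 4
  Hap88 vs Hap172: 8
  Hap88 vs Hap381: 7
  Hap279 vs Hap172: 11
  Hap279 vs Hap381: 9
  Hap172 vs Hap381: 13
The smallest is 4, between Hap88 and Hap279.

4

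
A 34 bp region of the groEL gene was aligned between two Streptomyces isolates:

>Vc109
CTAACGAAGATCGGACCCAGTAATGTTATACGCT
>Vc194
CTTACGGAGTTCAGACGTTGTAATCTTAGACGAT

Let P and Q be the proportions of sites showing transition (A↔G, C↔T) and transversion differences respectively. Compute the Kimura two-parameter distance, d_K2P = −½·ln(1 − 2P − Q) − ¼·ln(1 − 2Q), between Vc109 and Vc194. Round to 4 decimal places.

0.3736

Mismatches occur at site 3 (A/T, transversion), site 7 (A/G, transition), site 10 (A/T, transversion), site 13 (G/A, transition), site 17 (C/G, transversion), site 18 (C/T, transition), site 19 (A/T, transversion), site 25 (G/C, transversion), site 29 (T/G, transversion), site 33 (C/A, transversion).
Of the 10 differences, 3 transitions and 7 transversions over 34 sites: P = 3/34 = 0.088235, Q = 7/34 = 0.205882.
d = −0.5·ln(0.617648) − 0.25·ln(0.588236) = −0.5·(-0.481837) − 0.25·(-0.530627) = 0.3736.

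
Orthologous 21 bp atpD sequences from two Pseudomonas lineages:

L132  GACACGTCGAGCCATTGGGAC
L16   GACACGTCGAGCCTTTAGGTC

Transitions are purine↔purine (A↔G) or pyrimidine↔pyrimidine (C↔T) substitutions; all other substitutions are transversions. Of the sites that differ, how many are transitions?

Mismatches occur at site 14 (A↔T, transversion), site 17 (G↔A, transition), site 20 (A↔T, transversion).
Of the 3 differences, 1 transition and 2 transversions, so the answer is 1.

1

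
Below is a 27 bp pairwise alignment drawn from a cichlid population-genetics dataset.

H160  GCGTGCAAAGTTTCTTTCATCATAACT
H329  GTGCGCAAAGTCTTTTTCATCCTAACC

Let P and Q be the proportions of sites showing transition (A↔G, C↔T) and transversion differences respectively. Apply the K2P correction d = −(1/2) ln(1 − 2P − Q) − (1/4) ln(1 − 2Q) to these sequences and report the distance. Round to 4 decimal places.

Differing sites — 2:C/T (Ti); 4:T/C (Ti); 12:T/C (Ti); 14:C/T (Ti); 22:A/C (Tv); 27:T/C (Ti).
Of the 6 differences, 5 transitions and 1 transversion over 27 sites: P = 5/27 = 0.185185, Q = 1/27 = 0.037037.
d = −0.5·ln(0.592593) − 0.25·ln(0.925926) = −0.5·(-0.523247) − 0.25·(-0.076961) = 0.2809.

0.2809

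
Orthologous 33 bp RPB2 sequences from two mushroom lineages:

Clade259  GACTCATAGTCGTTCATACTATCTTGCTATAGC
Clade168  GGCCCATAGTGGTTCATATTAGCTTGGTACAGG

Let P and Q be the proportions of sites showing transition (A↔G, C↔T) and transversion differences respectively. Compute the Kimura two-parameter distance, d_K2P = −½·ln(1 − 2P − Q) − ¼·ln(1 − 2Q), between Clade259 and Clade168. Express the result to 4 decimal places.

0.2954

The sequences differ at positions 2 (A/G, transition), 4 (T/C, transition), 11 (C/G, transversion), 19 (C/T, transition), 22 (T/G, transversion), 27 (C/G, transversion), 30 (T/C, transition), 33 (C/G, transversion).
Of the 8 differences, 4 transitions and 4 transversions over 33 sites: P = 4/33 = 0.121212, Q = 4/33 = 0.121212.
d = −0.5·ln(0.636364) − 0.25·ln(0.757576) = −0.5·(-0.451985) − 0.25·(-0.277631) = 0.2954.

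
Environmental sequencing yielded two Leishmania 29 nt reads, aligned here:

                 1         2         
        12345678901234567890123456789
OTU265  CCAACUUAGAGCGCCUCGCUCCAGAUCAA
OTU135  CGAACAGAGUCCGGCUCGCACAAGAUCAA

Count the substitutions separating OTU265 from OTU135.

8

Mismatches occur at site 2 (C→G), site 6 (U→A), site 7 (U→G), site 10 (A→U), site 11 (G→C), site 14 (C→G), site 20 (U→A), site 22 (C→A).
That gives 8 mismatches out of 29 aligned sites, so the Hamming distance is 8.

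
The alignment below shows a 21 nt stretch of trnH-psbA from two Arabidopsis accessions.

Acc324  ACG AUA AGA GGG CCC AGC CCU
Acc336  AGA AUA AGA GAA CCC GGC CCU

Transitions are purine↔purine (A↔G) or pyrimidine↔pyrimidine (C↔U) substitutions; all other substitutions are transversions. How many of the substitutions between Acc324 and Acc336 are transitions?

4

Differing sites — 2:C/G (Tv); 3:G/A (Ti); 11:G/A (Ti); 12:G/A (Ti); 16:A/G (Ti).
Of the 5 differences, 4 transitions and 1 transversion, so the answer is 4.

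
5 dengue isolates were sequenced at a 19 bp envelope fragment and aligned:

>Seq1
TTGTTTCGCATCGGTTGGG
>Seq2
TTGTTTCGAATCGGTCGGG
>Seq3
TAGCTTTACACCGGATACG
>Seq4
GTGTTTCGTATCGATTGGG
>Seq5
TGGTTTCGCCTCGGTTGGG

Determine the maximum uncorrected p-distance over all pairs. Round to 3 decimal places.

0.579

Pairwise Hamming distances:
  Seq1 vs Seq2: 2
  Seq1 vs Seq3: 8
  Seq1 vs Seq4: 3
  Seq1 vs Seq5: 2
  Seq2 vs Seq3: 10
  Seq2 vs Seq4: 4
  Seq2 vs Seq5: 4
  Seq3 vs Seq4: 11
  Seq3 vs Seq5: 9
  Seq4 vs Seq5: 5
The largest is 11 mismatches, between Seq3 and Seq4; p = 11/19 = 0.579.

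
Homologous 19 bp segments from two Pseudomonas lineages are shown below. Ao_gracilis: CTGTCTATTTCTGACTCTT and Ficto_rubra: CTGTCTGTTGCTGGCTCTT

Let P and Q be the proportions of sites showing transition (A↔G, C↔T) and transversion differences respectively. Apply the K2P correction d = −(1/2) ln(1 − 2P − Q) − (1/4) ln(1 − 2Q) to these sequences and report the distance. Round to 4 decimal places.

0.1805

Differing sites — 7:A/G (Ti); 10:T/G (Tv); 14:A/G (Ti).
Of the 3 differences, 2 transitions and 1 transversion over 19 sites: P = 2/19 = 0.105263, Q = 1/19 = 0.052632.
d = −0.5·ln(0.736842) − 0.25·ln(0.894736) = −0.5·(-0.305382) − 0.25·(-0.111227) = 0.1805.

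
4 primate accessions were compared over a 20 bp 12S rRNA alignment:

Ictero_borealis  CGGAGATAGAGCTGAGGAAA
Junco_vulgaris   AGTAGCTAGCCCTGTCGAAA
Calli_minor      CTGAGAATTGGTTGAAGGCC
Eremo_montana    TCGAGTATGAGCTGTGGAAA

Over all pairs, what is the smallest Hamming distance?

6

Pairwise Hamming distances:
  Ictero_borealis vs Junco_vulgaris: 7
  Ictero_borealis vs Calli_minor: 10
  Ictero_borealis vs Eremo_montana: 6
  Junco_vulgaris vs Calli_minor: 15
  Junco_vulgaris vs Eremo_montana: 9
  Calli_minor vs Eremo_montana: 11
The smallest is 6, between Ictero_borealis and Eremo_montana.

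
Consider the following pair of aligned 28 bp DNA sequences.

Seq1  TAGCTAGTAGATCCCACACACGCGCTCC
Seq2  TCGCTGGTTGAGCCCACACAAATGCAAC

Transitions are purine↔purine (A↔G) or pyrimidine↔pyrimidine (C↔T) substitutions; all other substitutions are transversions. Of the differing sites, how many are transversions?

6

Differing sites — 2:A/C (Tv); 6:A/G (Ti); 9:A/T (Tv); 12:T/G (Tv); 21:C/A (Tv); 22:G/A (Ti); 23:C/T (Ti); 26:T/A (Tv); 27:C/A (Tv).
Of the 9 differences, 3 transitions and 6 transversions, so the answer is 6.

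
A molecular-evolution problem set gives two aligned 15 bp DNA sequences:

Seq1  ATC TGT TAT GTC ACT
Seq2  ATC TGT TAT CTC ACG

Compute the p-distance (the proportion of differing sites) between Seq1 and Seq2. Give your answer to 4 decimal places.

0.1333

The sequences differ at positions 10 (G/C), 15 (T/G).
There are 2 differences over 15 sites, so p = 2/15 = 0.1333.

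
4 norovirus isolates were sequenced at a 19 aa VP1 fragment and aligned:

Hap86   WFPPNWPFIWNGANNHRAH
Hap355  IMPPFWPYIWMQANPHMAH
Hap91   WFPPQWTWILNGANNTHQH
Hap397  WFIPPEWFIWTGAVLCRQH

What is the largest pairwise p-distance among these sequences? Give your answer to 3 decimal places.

Pairwise Hamming distances:
  Hap86 vs Hap355: 8
  Hap86 vs Hap91: 7
  Hap86 vs Hap397: 9
  Hap355 vs Hap91: 12
  Hap355 vs Hap397: 14
  Hap91 vs Hap397: 11
The largest is 14 mismatches, between Hap355 and Hap397; p = 14/19 = 0.737.

0.737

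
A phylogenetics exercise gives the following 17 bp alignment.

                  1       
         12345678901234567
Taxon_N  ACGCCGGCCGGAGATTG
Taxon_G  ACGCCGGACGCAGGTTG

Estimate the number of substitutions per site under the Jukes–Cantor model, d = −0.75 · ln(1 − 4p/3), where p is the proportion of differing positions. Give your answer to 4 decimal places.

0.2012

The sequences differ at positions 8 (C/A), 11 (G/C), 14 (A/G).
p = 3/17 = 0.176471.
d = −0.75 · ln(1 − (4/3)·0.176471) = −0.75 · ln(0.764705) = −0.75 · (-0.268265) = 0.2012.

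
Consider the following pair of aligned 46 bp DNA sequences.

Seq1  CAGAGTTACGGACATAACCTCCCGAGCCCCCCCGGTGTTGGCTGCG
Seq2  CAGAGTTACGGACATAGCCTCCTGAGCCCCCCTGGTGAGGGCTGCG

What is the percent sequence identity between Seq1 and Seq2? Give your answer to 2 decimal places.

89.13%

Differing sites — 17:A/G; 23:C/T; 33:C/T; 38:T/A; 39:T/G.
41 of the 46 sites match, so the percent identity is 41/46 × 100 = 89.13%.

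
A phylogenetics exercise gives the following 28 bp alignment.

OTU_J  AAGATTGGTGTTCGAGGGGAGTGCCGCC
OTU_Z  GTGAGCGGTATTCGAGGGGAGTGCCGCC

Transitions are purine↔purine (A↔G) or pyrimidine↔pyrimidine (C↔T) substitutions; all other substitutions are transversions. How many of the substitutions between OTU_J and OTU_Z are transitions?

3

Mismatches occur at site 1 (A↔G, transition), site 2 (A↔T, transversion), site 5 (T↔G, transversion), site 6 (T↔C, transition), site 10 (G↔A, transition).
Of the 5 differences, 3 transitions and 2 transversions, so the answer is 3.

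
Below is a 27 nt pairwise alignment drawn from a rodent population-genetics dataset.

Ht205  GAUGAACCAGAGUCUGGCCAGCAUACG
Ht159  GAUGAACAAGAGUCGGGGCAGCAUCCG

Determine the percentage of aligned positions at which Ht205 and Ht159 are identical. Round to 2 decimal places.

The sequences differ at positions 8 (C/A), 15 (U/G), 18 (C/G), 25 (A/C).
23 of the 27 sites match, so the percent identity is 23/27 × 100 = 85.19%.

85.19%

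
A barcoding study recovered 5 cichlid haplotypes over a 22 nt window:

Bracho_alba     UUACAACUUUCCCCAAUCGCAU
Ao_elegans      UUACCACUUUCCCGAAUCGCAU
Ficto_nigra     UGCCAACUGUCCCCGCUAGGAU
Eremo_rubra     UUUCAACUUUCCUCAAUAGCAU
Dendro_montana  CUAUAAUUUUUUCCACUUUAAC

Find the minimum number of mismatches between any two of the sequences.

Pairwise Hamming distances:
  Bracho_alba vs Ao_elegans: 2
  Bracho_alba vs Ficto_nigra: 7
  Bracho_alba vs Eremo_rubra: 3
  Bracho_alba vs Dendro_montana: 10
  Ao_elegans vs Ficto_nigra: 9
  Ao_elegans vs Eremo_rubra: 5
  Ao_elegans vs Dendro_montana: 12
  Ficto_nigra vs Eremo_rubra: 7
  Ficto_nigra vs Dendro_montana: 13
  Eremo_rubra vs Dendro_montana: 12
The smallest is 2, between Bracho_alba and Ao_elegans.

2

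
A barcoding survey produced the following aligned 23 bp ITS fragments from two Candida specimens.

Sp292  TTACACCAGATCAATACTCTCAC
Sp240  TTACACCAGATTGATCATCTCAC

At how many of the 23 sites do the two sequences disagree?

4

Mismatches occur at site 12 (C↔T), site 13 (A↔G), site 16 (A↔C), site 17 (C↔A).
That gives 4 mismatches out of 23 aligned sites, so the Hamming distance is 4.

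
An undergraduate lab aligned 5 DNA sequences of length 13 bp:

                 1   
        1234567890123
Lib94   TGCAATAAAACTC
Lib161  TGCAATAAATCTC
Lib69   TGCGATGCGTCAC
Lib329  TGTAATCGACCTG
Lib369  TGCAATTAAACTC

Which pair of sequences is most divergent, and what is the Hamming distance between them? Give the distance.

8

Pairwise Hamming distances:
  Lib94 vs Lib161: 1
  Lib94 vs Lib69: 6
  Lib94 vs Lib329: 5
  Lib94 vs Lib369: 1
  Lib161 vs Lib69: 5
  Lib161 vs Lib329: 5
  Lib161 vs Lib369: 2
  Lib69 vs Lib329: 8
  Lib69 vs Lib369: 6
  Lib329 vs Lib369: 5
The largest is 8, between Lib69 and Lib329.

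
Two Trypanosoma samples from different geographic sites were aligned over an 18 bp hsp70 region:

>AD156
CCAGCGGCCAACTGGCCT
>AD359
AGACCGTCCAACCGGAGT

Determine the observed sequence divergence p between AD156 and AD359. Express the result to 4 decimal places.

Mismatches occur at site 1 (C/A), site 2 (C/G), site 4 (G/C), site 7 (G/T), site 13 (T/C), site 16 (C/A), site 17 (C/G).
There are 7 differences over 18 sites, so p = 7/18 = 0.3889.

0.3889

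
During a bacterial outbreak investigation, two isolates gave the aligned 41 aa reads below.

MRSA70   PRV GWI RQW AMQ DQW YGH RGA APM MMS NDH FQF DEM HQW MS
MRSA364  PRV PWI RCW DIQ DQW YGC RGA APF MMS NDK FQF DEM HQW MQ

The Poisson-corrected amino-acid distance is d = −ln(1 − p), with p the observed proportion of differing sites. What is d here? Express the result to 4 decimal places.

0.2171

Mismatches occur at site 4 (G/P), site 8 (Q/C), site 10 (A/D), site 11 (M/I), site 18 (H/C), site 24 (M/F), site 30 (H/K), site 41 (S/Q).
p = 8/41 = 0.195122.
d = −ln(1 − 0.195122) = −ln(0.804878) = 0.2171.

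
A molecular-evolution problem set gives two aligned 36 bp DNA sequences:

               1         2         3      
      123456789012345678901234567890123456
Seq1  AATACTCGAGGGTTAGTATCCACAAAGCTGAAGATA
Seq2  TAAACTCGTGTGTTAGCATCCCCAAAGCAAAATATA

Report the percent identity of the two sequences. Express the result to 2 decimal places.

75.00%

Mismatches occur at site 1 (A/T), site 3 (T/A), site 9 (A/T), site 11 (G/T), site 17 (T/C), site 22 (A/C), site 29 (T/A), site 30 (G/A), site 33 (G/T).
27 of the 36 sites match, so the percent identity is 27/36 × 100 = 75.00%.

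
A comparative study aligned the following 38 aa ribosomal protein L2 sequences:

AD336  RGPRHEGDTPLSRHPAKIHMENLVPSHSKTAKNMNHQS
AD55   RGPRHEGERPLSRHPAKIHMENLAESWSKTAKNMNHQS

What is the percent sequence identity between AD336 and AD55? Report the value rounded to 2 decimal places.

Mismatches occur at site 8 (D→E), site 9 (T→R), site 24 (V→A), site 25 (P→E), site 27 (H→W).
33 of the 38 sites match, so the percent identity is 33/38 × 100 = 86.84%.

86.84%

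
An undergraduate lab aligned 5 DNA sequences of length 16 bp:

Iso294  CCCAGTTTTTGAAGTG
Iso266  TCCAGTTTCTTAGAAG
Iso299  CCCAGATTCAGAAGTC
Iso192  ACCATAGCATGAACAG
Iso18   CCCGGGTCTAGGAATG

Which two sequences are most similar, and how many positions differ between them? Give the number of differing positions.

Pairwise Hamming distances:
  Iso294 vs Iso266: 6
  Iso294 vs Iso299: 4
  Iso294 vs Iso192: 8
  Iso294 vs Iso18: 6
  Iso266 vs Iso299: 8
  Iso266 vs Iso192: 9
  Iso266 vs Iso18: 10
  Iso299 vs Iso192: 9
  Iso299 vs Iso18: 7
  Iso192 vs Iso18: 10
The smallest is 4, between Iso294 and Iso299.

4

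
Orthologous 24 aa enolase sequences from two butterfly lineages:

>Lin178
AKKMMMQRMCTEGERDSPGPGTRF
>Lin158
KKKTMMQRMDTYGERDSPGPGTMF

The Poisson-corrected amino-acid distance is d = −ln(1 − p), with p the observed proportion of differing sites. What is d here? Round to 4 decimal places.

0.2336

Mismatches occur at site 1 (A↔K), site 4 (M↔T), site 10 (C↔D), site 12 (E↔Y), site 23 (R↔M).
p = 5/24 = 0.208333.
d = −ln(1 − 0.208333) = −ln(0.791667) = 0.2336.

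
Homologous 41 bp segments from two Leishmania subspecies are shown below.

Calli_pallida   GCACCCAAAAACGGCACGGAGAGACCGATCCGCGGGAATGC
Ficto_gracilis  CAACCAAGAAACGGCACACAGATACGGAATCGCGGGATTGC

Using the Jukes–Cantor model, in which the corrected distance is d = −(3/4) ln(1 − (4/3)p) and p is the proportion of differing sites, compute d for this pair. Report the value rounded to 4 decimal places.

0.3321

The sequences differ at positions 1 (G/C), 2 (C/A), 6 (C/A), 8 (A/G), 18 (G/A), 19 (G/C), 23 (G/T), 26 (C/G), 29 (T/A), 30 (C/T), 38 (A/T).
p = 11/41 = 0.268293.
d = −0.75 · ln(1 − (4/3)·0.268293) = −0.75 · ln(0.642276) = −0.75 · (-0.442737) = 0.3321.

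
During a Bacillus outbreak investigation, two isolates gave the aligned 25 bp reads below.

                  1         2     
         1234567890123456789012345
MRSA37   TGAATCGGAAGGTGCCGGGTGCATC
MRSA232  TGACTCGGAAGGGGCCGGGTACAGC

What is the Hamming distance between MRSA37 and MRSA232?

Mismatches occur at site 4 (A/C), site 13 (T/G), site 21 (G/A), site 24 (T/G).
That gives 4 mismatches out of 25 aligned sites, so the Hamming distance is 4.

4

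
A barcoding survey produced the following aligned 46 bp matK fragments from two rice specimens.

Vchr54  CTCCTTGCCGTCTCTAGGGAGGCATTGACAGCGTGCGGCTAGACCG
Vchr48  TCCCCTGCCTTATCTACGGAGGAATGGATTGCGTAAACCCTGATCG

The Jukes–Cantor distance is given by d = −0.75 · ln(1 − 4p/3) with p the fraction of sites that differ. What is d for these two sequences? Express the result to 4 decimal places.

The sequences differ at positions 1 (C/T), 2 (T/C), 5 (T/C), 10 (G/T), 12 (C/A), 17 (G/C), 23 (C/A), 26 (T/G), 29 (C/T), 30 (A/T), 35 (G/A), 36 (C/A), 37 (G/A), 38 (G/C), 40 (T/C), 41 (A/T), 44 (C/T).
p = 17/46 = 0.369565.
d = −0.75 · ln(1 − (4/3)·0.369565) = −0.75 · ln(0.507247) = −0.75 · (-0.678757) = 0.5091.

0.5091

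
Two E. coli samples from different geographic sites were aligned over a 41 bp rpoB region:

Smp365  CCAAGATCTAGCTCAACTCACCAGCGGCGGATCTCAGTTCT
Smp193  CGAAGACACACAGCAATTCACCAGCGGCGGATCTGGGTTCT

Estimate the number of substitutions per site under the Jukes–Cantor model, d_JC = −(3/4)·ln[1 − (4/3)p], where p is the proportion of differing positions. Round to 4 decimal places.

0.2950

Mismatches occur at site 2 (C↔G), site 7 (T↔C), site 8 (C↔A), site 9 (T↔C), site 11 (G↔C), site 12 (C↔A), site 13 (T↔G), site 17 (C↔T), site 35 (C↔G), site 36 (A↔G).
p = 10/41 = 0.243902.
d = −0.75 · ln(1 − (4/3)·0.243902) = −0.75 · ln(0.674797) = −0.75 · (-0.393343) = 0.2950.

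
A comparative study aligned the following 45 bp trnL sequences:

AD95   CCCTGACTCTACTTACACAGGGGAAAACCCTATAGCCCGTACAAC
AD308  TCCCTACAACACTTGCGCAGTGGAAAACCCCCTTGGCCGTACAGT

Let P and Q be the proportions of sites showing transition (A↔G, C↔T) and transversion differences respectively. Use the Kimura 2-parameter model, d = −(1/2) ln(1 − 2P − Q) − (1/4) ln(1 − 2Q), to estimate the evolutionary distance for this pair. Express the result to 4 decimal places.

0.4510

Differing sites — 1:C/T (Ti); 4:T/C (Ti); 5:G/T (Tv); 8:T/A (Tv); 9:C/A (Tv); 10:T/C (Ti); 15:A/G (Ti); 17:A/G (Ti); 21:G/T (Tv); 31:T/C (Ti); 32:A/C (Tv); 34:A/T (Tv); 36:C/G (Tv); 44:A/G (Ti); 45:C/T (Ti).
Of the 15 differences, 8 transitions and 7 transversions over 45 sites: P = 8/45 = 0.177778, Q = 7/45 = 0.155556.
d = −0.5·ln(0.488888) − 0.25·ln(0.688888) = −0.5·(-0.715622) − 0.25·(-0.372677) = 0.4510.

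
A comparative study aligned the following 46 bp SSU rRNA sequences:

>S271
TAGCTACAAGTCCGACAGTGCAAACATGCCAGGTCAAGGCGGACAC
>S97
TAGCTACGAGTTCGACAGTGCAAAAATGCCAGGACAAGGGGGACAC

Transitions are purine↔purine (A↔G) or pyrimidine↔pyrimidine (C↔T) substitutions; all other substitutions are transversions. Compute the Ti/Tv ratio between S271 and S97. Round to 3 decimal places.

Mismatches occur at site 8 (A↔G, transition), site 12 (C↔T, transition), site 25 (C↔A, transversion), site 34 (T↔A, transversion), site 40 (C↔G, transversion).
Of the 5 differences, 2 transitions and 3 transversions, so Ti/Tv = 2/3 = 0.667.

0.667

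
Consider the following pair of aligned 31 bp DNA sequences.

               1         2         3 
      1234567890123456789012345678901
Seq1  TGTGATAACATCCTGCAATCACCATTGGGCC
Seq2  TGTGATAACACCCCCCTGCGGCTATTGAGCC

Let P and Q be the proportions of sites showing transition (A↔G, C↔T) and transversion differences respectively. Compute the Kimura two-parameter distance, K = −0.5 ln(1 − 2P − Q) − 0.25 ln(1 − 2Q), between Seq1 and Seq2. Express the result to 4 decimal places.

0.4512

Differing sites — 11:T/C (Ti); 14:T/C (Ti); 15:G/C (Tv); 17:A/T (Tv); 18:A/G (Ti); 19:T/C (Ti); 20:C/G (Tv); 21:A/G (Ti); 23:C/T (Ti); 28:G/A (Ti).
Of the 10 differences, 7 transitions and 3 transversions over 31 sites: P = 7/31 = 0.225806, Q = 3/31 = 0.096774.
d = −0.5·ln(0.451614) − 0.25·ln(0.806452) = −0.5·(-0.794927) − 0.25·(-0.215111) = 0.4512.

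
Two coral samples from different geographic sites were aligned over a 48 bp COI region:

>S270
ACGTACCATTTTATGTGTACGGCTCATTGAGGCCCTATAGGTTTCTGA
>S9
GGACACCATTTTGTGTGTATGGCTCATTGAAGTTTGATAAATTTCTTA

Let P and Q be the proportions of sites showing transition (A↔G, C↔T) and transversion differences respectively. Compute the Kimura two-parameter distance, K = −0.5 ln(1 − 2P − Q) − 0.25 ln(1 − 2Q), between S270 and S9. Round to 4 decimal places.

0.4012

The sequences differ at positions 1 (A/G, transition), 2 (C/G, transversion), 3 (G/A, transition), 4 (T/C, transition), 13 (A/G, transition), 20 (C/T, transition), 31 (G/A, transition), 33 (C/T, transition), 34 (C/T, transition), 35 (C/T, transition), 36 (T/G, transversion), 40 (G/A, transition), 41 (G/A, transition), 47 (G/T, transversion).
Of the 14 differences, 11 transitions and 3 transversions over 48 sites: P = 11/48 = 0.229167, Q = 3/48 = 0.062500.
d = −0.5·ln(0.479166) − 0.25·ln(0.875000) = −0.5·(-0.735708) − 0.25·(-0.133531) = 0.4012.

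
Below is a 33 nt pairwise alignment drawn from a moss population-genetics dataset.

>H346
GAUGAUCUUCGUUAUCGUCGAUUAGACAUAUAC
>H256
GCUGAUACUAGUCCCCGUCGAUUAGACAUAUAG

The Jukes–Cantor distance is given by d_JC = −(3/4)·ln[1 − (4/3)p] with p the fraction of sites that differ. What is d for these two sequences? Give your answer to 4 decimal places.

Differing sites — 2:A/C; 7:C/A; 8:U/C; 10:C/A; 13:U/C; 14:A/C; 15:U/C; 33:C/G.
p = 8/33 = 0.242424.
d = −0.75 · ln(1 − (4/3)·0.242424) = −0.75 · ln(0.676768) = −0.75 · (-0.390427) = 0.2928.

0.2928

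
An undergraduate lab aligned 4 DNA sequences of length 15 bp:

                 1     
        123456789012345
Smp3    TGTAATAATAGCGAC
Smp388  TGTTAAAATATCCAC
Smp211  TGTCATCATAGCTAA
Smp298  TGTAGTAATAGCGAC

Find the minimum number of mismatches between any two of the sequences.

Pairwise Hamming distances:
  Smp3 vs Smp388: 4
  Smp3 vs Smp211: 4
  Smp3 vs Smp298: 1
  Smp388 vs Smp211: 6
  Smp388 vs Smp298: 5
  Smp211 vs Smp298: 5
The smallest is 1, between Smp3 and Smp298.

1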